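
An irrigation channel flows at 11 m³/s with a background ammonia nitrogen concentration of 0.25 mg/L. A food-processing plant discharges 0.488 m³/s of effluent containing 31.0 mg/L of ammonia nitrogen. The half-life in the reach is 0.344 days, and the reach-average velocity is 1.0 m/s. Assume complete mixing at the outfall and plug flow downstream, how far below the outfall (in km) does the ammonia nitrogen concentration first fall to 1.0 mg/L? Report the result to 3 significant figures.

Flow-weighted average: C = (11.00·0.2500 + 0.4880·31.00) / 11.49 = 17.88/11.49 = 1.556 mg/L.
Half-life 0.344 d → k = ln 2 / 0.344 = 2.015 d⁻¹.
Set 1.556·exp(−k·t) = 1.0 → t = ln(1.556/1.0)/k = 18960 s = 5.268 h.
Distance = v·t = 1.0·18960 = 18960 m = 18.96 km.

19.0 km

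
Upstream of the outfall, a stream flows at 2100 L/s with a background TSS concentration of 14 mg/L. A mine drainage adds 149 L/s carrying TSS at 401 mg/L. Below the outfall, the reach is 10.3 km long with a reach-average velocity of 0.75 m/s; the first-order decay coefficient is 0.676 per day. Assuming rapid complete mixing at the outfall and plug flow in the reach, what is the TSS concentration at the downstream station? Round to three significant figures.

35.6 mg/L

Mixed concentration C = ΣQC/ΣQ = (2100·14.00 + 149.0·401.0) / 2249 = 89150/2249 = 39.64 mg/L.
Travel time t = 10.3·1000 / 0.75 = 13730 s = 3.815 h.
Applying C = C₀e^(−kt): 39.64 × 0.8981 = 35.60 mg/L.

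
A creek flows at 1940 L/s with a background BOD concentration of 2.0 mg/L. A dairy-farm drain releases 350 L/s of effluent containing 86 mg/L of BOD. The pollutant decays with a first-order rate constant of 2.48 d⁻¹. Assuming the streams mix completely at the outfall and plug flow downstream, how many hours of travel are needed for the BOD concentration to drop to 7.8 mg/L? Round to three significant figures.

6.22 h

Conservation of mass: C = (1940·2.000 + 350.0·86.00) / 2290 = 33980/2290 = 14.84 mg/L.
14.84·exp(−k·t) = 7.8 → t = ln(14.84/7.8)/k = 22400 s = 6.224 h.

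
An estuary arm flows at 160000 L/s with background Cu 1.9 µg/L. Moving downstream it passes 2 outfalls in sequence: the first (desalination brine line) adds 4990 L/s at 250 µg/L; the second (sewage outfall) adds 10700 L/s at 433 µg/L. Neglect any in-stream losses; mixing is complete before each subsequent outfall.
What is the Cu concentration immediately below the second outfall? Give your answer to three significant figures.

After outfall 1: Q = 160000 + 4990 = 165000 L/s; C = (160000·1.900 + 4990·250.0)/165000 = 9.404 µg/L.
After outfall 2: Q = 165000 + 10700 = 175700 L/s; C = (165000·9.404 + 10700·433.0)/175700 = 35.20 µg/L.

35.2 µg/L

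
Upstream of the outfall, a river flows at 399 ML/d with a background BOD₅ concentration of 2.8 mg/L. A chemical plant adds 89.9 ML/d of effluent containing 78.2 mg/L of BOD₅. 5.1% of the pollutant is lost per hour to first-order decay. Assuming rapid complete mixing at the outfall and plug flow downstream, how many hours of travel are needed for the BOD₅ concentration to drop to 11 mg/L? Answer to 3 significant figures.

7.94 h

Conservation of mass: C = (399.0·2.800 + 89.90·78.20) / 488.9 = 8147/488.9 = 16.66 mg/L.
5.1%/h lost → k = −ln(1 − 0.051) = 0.05235 h⁻¹.
16.66·exp(−k·t) = 11 → t = ln(16.66/11)/k = 28570 s = 7.936 h.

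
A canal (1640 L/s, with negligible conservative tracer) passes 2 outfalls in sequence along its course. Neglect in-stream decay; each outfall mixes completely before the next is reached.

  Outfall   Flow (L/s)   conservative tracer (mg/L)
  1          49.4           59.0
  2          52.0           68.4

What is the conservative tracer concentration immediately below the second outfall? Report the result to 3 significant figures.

Below outfall 1: Q → 1689 L/s, C = (1640·0 + 49.40·59.00)/1689 = 1.725 mg/L.
Below outfall 2: Q → 1741 L/s, C = (1689·1.725 + 52.00·68.40)/1741 = 3.716 mg/L.

3.72 mg/L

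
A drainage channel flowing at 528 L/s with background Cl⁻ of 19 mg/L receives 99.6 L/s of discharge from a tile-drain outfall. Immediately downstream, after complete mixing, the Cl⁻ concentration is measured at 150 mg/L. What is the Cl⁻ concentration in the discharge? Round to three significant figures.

844 mg/L

Mass balance: 528.0·19.00 + 99.60·Cₑ = 627.6·150.0
→ Cₑ = (627.6·150.0 − 528.0·19.00) / 99.60 = 844.5 mg/L.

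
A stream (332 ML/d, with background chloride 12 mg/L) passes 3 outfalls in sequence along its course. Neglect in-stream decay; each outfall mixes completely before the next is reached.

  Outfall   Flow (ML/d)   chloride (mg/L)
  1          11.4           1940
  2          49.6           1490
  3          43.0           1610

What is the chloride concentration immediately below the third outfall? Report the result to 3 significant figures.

Outfall 1: combined Q = 343.4 ML/d; C = (332.0·12.00 + 11.40·1940)/343.4 = 76.00 mg/L.
Outfall 2: combined Q = 393.0 ML/d; C = (343.4·76.00 + 49.60·1490)/393.0 = 254.5 mg/L.
Outfall 3: combined Q = 436.0 ML/d; C = (393.0·254.5 + 43.00·1610)/436.0 = 388.2 mg/L.

388 mg/L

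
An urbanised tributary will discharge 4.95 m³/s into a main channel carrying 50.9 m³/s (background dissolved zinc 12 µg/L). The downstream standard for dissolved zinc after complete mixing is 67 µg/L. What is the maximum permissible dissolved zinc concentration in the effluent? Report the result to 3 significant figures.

At the limit, (Qr·Cr + Qe·Cₑ)/(Qr + Qe) = 67:
Cₑ = (55.85·67 − 50.90·12.00) / 4.950 = 632.6 µg/L.

633 µg/L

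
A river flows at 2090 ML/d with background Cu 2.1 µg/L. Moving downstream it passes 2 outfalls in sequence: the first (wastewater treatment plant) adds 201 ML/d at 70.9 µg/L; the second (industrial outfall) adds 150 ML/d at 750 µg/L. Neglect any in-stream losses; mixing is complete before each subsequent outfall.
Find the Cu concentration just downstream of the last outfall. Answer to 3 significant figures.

53.7 µg/L

After outfall 1: Q = 2090 + 201.0 = 2291 ML/d; C = (2090·2.100 + 201.0·70.90)/2291 = 8.136 µg/L.
After outfall 2: Q = 2291 + 150.0 = 2441 ML/d; C = (2291·8.136 + 150.0·750.0)/2441 = 53.72 µg/L.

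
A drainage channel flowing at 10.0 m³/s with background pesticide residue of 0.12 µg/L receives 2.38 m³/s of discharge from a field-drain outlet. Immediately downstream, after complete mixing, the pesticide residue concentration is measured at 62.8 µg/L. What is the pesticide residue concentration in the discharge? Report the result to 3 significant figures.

326 µg/L

Mass balance: 10.00·0.1200 + 2.380·Cₑ = 12.38·62.80
→ Cₑ = (12.38·62.80 − 10.00·0.1200) / 2.380 = 326.2 µg/L.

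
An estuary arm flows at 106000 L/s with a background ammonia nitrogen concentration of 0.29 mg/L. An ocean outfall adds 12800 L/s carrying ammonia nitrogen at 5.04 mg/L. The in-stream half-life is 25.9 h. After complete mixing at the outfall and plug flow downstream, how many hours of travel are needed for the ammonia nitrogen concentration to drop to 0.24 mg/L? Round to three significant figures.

45.1 h

After mixing, C = (106000·0.2900 + 12800·5.040) / 118800 = 95250/118800 = 0.8018 mg/L.
Half-life 25.9 h → k = ln 2 / 25.9 = 0.02676 h⁻¹ = 0.6423 d⁻¹.
0.8018·exp(−k·t) = 0.24 → t = ln(0.8018/0.24)/k = 162300 s = 45.07 h.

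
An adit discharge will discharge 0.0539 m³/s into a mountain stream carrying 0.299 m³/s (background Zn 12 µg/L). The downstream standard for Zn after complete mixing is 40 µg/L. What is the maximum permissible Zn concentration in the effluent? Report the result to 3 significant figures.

195 µg/L

At the limit, (Qr·Cr + Qe·Cₑ)/(Qr + Qe) = 40:
Cₑ = (0.3529·40 − 0.2990·12.00) / 0.05390 = 195.3 µg/L.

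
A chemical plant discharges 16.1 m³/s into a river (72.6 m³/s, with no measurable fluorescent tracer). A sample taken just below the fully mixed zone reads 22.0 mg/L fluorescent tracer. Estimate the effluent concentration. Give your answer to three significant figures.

Mass balance: 72.60·0 + 16.10·Cₑ = 88.70·22.00
→ Cₑ = (88.70·22.00 − 72.60·0) / 16.10 = 121.2 mg/L.

121 mg/L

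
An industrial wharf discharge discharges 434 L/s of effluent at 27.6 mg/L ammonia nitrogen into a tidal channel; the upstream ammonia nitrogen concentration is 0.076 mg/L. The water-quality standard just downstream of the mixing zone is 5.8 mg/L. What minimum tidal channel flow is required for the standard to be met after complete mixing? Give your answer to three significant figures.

Set C_mix = 5.8: (Q·0.07600 + 434.0·27.60) / (Q + 434.0) = 5.8
→ Q = 434.0·(27.60 − 5.8)/(5.8 − 0.07600) = 1653 L/s.

1650 L/s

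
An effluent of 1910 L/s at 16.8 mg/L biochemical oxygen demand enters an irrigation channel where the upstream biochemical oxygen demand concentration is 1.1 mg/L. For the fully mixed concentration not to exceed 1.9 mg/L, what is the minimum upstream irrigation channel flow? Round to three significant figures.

Set C_mix = 1.9: (Q·1.100 + 1910·16.80) / (Q + 1910) = 1.9
→ Q = 1910·(16.80 − 1.9)/(1.9 − 1.100) = 35570 L/s.

35600 L/s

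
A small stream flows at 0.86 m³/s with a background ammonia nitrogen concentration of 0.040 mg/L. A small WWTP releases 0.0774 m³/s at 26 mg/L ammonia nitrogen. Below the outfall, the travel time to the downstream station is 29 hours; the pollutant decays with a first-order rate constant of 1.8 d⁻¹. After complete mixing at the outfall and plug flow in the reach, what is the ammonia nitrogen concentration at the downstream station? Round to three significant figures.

Mass balance: C = (0.8600·0.04000 + 0.07740·26.00) / 0.9374 = 2.047/0.9374 = 2.183 mg/L.
After decay, C = 2.183 × e^(−kt) = 2.183 × 0.1136 = 0.2481 mg/L.

0.248 mg/L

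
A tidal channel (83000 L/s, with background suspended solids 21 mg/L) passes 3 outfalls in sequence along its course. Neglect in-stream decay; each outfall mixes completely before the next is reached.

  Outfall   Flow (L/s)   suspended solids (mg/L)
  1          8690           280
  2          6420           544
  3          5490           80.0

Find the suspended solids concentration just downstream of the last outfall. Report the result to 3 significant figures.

After outfall 1: Q = 83000 + 8690 = 91690 L/s; C = (83000·21.00 + 8690·280.0)/91690 = 45.55 mg/L.
After outfall 2: Q = 91690 + 6420 = 98110 L/s; C = (91690·45.55 + 6420·544.0)/98110 = 78.16 mg/L.
After outfall 3: Q = 98110 + 5490 = 103600 L/s; C = (98110·78.16 + 5490·80.00)/103600 = 78.26 mg/L.

78.3 mg/L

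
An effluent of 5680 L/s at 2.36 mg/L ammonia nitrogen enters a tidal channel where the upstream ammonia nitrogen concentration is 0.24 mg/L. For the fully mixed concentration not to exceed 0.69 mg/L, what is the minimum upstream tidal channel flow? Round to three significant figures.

Set C_mix = 0.69: (Q·0.2400 + 5680·2.360) / (Q + 5680) = 0.69
→ Q = 5680·(2.360 − 0.69)/(0.69 − 0.2400) = 21080 L/s.

21100 L/s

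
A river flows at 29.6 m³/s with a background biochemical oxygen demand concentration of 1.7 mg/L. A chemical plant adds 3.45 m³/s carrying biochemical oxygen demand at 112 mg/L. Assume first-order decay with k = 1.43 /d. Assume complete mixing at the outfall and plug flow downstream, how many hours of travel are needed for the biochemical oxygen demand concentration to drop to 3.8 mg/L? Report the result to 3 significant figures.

Mass balance: C = (29.60·1.700 + 3.450·112.0) / 33.05 = 436.7/33.05 = 13.21 mg/L.
13.21·exp(−k·t) = 3.8 → t = ln(13.21/3.8)/k = 75300 s = 20.92 h.

20.9 h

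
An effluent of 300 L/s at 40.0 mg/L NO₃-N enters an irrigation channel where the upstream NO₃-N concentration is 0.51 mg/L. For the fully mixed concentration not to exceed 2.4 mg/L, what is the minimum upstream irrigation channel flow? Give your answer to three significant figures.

Set C_mix = 2.4: (Q·0.5100 + 300.0·40.00) / (Q + 300.0) = 2.4
→ Q = 300.0·(40.00 − 2.4)/(2.4 − 0.5100) = 5968 L/s.

5970 L/s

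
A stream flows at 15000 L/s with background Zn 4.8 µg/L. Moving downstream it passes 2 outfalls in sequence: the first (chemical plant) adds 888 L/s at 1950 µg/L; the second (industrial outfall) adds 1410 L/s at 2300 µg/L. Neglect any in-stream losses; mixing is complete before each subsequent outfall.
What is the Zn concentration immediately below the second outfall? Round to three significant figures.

292 µg/L

After outfall 1: Q = 15000 + 888.0 = 15890 L/s; C = (15000·4.800 + 888.0·1950)/15890 = 113.5 µg/L.
After outfall 2: Q = 15890 + 1410 = 17300 L/s; C = (15890·113.5 + 1410·2300)/17300 = 291.7 µg/L.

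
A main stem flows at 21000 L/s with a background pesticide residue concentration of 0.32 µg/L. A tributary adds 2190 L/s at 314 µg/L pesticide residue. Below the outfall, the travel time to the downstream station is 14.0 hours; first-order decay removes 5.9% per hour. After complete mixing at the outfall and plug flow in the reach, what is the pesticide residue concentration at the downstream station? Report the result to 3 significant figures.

Mass balance: C = (21000·0.3200 + 2190·314.0) / 23190 = 694400/23190 = 29.94 µg/L.
5.9%/h lost → k = −ln(1 − 0.059) = 0.06081 h⁻¹.
First-order decay: C = 29.94·exp(−k·t) = 29.94·0.4268 = 12.78 µg/L.

12.8 µg/L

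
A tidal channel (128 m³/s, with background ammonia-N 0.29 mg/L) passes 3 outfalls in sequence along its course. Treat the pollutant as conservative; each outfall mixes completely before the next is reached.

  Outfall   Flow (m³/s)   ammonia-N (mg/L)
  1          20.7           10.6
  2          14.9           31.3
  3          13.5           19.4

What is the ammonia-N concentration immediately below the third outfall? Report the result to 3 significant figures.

5.56 mg/L

Below outfall 1: Q → 148.7 m³/s, C = (128.0·0.2900 + 20.70·10.60)/148.7 = 1.725 mg/L.
Below outfall 2: Q → 163.6 m³/s, C = (148.7·1.725 + 14.90·31.30)/163.6 = 4.419 mg/L.
Below outfall 3: Q → 177.1 m³/s, C = (163.6·4.419 + 13.50·19.40)/177.1 = 5.561 mg/L.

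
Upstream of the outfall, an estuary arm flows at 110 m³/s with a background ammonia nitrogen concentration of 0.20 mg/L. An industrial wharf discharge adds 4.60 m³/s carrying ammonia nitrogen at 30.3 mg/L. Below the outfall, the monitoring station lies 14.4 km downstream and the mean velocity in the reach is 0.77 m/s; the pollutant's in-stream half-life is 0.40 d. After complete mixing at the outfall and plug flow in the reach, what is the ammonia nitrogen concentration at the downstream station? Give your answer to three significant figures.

Mixed concentration C = ΣQC/ΣQ = (110.0·0.2000 + 4.600·30.30) / 114.6 = 161.4/114.6 = 1.408 mg/L.
Travel time t = 14.4·1000 / 0.77 = 18700 s = 5.195 h.
Half-life 0.40 d → k = ln 2 / 0.40 = 1.733 d⁻¹.
First-order decay: C = 1.408·exp(−k·t) = 1.408·0.6872 = 0.9678 mg/L.

0.968 mg/L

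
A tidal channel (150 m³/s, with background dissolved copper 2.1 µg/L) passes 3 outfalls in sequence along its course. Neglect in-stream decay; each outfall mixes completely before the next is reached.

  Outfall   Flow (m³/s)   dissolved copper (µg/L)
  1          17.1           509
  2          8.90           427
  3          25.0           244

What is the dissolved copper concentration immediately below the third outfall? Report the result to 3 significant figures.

After outfall 1: Q = 150.0 + 17.10 = 167.1 m³/s; C = (150.0·2.100 + 17.10·509.0)/167.1 = 53.97 µg/L.
After outfall 2: Q = 167.1 + 8.900 = 176.0 m³/s; C = (167.1·53.97 + 8.900·427.0)/176.0 = 72.84 µg/L.
After outfall 3: Q = 176.0 + 25.00 = 201.0 m³/s; C = (176.0·72.84 + 25.00·244.0)/201.0 = 94.13 µg/L.

94.1 µg/L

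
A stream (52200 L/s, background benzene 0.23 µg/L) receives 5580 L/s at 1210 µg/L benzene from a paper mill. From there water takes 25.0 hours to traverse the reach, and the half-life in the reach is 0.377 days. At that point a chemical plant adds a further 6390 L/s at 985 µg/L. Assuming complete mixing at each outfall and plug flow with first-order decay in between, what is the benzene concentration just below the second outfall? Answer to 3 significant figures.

114 µg/L

Flow-weighted average: C = (52200·0.2300 + 5580·1210) / 57780 = 6764000/57780 = 117.1 µg/L; combined flow 57780 L/s.
Half-life 0.377 d → k = ln 2 / 0.377 = 1.839 d⁻¹.
First-order decay: C = 117.1·exp(−k·t) = 117.1·0.1473 = 17.24 µg/L.
At the second outfall, C = (57780·17.24 + 6390·985.0) / (57780 + 6390) = 113.6 µg/L.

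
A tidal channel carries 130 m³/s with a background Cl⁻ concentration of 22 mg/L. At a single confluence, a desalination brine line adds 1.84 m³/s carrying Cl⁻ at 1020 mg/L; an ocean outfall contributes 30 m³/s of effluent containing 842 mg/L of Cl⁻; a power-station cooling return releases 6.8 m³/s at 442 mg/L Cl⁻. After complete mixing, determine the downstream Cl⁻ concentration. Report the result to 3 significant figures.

196 mg/L

After mixing, C = (130.0·22.00 + 1.840·1020 + 30.00·842.0 + 6.800·442.0) / 168.6 = 33000/168.6 = 195.7 mg/L.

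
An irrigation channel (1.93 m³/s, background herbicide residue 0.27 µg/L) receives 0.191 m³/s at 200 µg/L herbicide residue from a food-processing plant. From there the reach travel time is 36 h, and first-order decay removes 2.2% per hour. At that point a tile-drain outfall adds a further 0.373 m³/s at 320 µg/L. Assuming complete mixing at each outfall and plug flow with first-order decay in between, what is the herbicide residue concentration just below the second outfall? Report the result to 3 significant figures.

54.8 µg/L

Flow-weighted average: C = (1.930·0.2700 + 0.1910·200.0) / 2.121 = 38.72/2.121 = 18.26 µg/L; combined flow 2.121 m³/s.
2.2%/h lost → k = −ln(1 − 0.022) = 0.02225 h⁻¹.
Decay over the reach: 18.26·exp(−kt) = 18.26·0.4490 = 8.196 µg/L.
At the second outfall, C = (2.121·8.196 + 0.3730·320.0) / (2.121 + 0.3730) = 54.83 µg/L.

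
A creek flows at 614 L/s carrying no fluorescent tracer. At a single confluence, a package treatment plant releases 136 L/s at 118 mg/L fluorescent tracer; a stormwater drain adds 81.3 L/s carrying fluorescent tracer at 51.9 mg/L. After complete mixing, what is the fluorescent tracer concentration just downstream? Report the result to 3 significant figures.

Conservation of mass: C = (614.0·0 + 136.0·118.0 + 81.30·51.90) / 831.3 = 20270/831.3 = 24.38 mg/L.

24.4 mg/L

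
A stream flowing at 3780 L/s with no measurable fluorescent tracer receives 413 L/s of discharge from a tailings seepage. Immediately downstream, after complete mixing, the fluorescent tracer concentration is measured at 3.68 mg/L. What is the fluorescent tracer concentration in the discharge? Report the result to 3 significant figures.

Mass balance: 3780·0 + 413.0·Cₑ = 4193·3.680
→ Cₑ = (4193·3.680 − 3780·0) / 413.0 = 37.36 mg/L.

37.4 mg/L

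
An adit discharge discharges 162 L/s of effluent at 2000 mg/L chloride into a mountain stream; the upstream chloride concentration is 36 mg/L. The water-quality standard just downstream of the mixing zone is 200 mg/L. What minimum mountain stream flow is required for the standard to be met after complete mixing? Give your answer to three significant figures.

1780 L/s

Set C_mix = 200: (Q·36.00 + 162.0·2000) / (Q + 162.0) = 200
→ Q = 162.0·(2000 − 200)/(200 − 36.00) = 1778 L/s.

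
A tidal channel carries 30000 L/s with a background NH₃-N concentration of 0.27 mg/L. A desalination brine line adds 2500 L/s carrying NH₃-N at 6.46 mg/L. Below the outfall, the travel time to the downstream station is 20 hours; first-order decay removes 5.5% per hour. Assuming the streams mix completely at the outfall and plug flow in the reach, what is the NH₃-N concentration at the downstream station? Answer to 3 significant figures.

0.241 mg/L

Mixed concentration C = ΣQC/ΣQ = (30000·0.2700 + 2500·6.460) / 32500 = 24250/32500 = 0.7462 mg/L.
5.5%/h lost → k = −ln(1 − 0.055) = 0.05657 h⁻¹.
After decay, C = 0.7462 × e^(−kt) = 0.7462 × 0.3226 = 0.2407 mg/L.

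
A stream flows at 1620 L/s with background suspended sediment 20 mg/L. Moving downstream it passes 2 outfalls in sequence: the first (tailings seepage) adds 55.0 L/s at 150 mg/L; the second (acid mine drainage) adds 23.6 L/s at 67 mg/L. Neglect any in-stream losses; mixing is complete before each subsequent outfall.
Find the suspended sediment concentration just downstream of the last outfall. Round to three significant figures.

24.9 mg/L

After outfall 1: Q = 1620 + 55.00 = 1675 L/s; C = (1620·20.00 + 55.00·150.0)/1675 = 24.27 mg/L.
After outfall 2: Q = 1675 + 23.60 = 1699 L/s; C = (1675·24.27 + 23.60·67.00)/1699 = 24.86 mg/L.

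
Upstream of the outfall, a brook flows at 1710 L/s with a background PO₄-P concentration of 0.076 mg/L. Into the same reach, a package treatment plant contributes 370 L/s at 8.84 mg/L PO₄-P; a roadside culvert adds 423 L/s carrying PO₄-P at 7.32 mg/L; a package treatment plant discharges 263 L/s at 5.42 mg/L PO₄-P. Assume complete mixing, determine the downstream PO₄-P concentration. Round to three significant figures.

2.86 mg/L

Mixed concentration C = ΣQC/ΣQ = (1710·0.07600 + 370.0·8.840 + 423.0·7.320 + 263.0·5.420) / 2766 = 7923/2766 = 2.864 mg/L.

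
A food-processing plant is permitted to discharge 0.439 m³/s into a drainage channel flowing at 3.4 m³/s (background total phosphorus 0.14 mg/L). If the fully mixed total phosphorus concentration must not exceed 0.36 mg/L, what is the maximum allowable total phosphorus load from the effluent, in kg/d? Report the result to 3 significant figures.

78.3 kg/d

Mass balance at the limit: 3.400·0.1400 + 0.4390·Cₑ = 3.839·0.36 → Cₑ = 2.064 mg/L.
Load = 0.4390 m³/s × 2.064 g/m³ × 86 400 s/d = 78.28 kg/d.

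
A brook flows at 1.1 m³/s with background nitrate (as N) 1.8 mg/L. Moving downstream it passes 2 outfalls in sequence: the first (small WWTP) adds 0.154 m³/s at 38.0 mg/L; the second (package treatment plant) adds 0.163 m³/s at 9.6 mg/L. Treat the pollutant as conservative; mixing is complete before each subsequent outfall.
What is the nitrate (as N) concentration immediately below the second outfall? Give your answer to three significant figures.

6.63 mg/L

Below outfall 1: Q → 1.254 m³/s, C = (1.100·1.800 + 0.1540·38.00)/1.254 = 6.246 mg/L.
Below outfall 2: Q → 1.417 m³/s, C = (1.254·6.246 + 0.1630·9.600)/1.417 = 6.631 mg/L.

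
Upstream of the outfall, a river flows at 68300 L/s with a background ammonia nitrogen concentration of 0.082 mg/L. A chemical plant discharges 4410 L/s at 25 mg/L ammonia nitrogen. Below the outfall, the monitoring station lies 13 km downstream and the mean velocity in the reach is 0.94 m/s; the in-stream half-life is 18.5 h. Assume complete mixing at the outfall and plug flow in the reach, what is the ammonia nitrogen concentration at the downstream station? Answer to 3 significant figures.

Flow-weighted average: C = (68300·0.08200 + 4410·25.00) / 72710 = 115900/72710 = 1.593 mg/L.
Travel time t = 13·1000 / 0.94 = 13830 s = 3.842 h.
Half-life 18.5 h → k = ln 2 / 18.5 = 0.03747 h⁻¹ = 0.8992 d⁻¹.
Decay over the reach: 1.593·exp(−kt) = 1.593·0.8659 = 1.380 mg/L.

1.38 mg/L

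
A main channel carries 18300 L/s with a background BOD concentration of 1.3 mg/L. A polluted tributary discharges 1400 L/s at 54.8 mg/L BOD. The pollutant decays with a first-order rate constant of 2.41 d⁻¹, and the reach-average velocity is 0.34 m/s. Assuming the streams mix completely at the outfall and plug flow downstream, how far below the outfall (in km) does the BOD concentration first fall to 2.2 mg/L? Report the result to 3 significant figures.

10.3 km

Mass balance: C = (18300·1.300 + 1400·54.80) / 19700 = 100500/19700 = 5.102 mg/L.
Set 5.102·exp(−k·t) = 2.2 → t = ln(5.102/2.2)/k = 30160 s = 8.377 h.
Distance = v·t = 0.34·30160 = 10250 m = 10.25 km.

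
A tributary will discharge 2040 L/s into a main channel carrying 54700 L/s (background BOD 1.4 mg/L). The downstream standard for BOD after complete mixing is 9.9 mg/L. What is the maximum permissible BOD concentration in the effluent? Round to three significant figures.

At the limit, (Qr·Cr + Qe·Cₑ)/(Qr + Qe) = 9.9:
Cₑ = (56740·9.9 − 54700·1.400) / 2040 = 237.8 mg/L.

238 mg/L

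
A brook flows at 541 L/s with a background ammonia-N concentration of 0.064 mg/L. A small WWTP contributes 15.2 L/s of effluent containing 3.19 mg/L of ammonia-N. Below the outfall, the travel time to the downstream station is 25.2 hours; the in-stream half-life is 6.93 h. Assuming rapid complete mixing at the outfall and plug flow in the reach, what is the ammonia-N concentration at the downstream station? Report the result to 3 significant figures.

0.0120 mg/L

Flow-weighted average: C = (541.0·0.06400 + 15.20·3.190) / 556.2 = 83.11/556.2 = 0.1494 mg/L.
Half-life 6.93 h → k = ln 2 / 6.93 = 0.1000 h⁻¹ = 2.401 d⁻¹.
Decay over the reach: 0.1494·exp(−kt) = 0.1494·0.08042 = 0.01202 mg/L.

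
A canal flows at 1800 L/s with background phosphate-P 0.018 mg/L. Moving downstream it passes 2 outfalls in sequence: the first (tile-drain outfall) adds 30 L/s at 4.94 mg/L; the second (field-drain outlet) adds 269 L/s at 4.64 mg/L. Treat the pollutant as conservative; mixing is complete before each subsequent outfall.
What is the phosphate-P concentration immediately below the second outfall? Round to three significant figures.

Below outfall 1: Q → 1830 L/s, C = (1800·0.01800 + 30.00·4.940)/1830 = 0.09869 mg/L.
Below outfall 2: Q → 2099 L/s, C = (1830·0.09869 + 269.0·4.640)/2099 = 0.6807 mg/L.

0.681 mg/L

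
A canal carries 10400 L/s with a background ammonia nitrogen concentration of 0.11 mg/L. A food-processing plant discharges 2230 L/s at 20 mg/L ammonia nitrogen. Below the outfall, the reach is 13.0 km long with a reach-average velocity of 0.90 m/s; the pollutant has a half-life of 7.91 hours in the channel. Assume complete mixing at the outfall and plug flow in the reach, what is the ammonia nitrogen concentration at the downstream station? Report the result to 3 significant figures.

Flow-weighted average: C = (10400·0.1100 + 2230·20.00) / 12630 = 45740/12630 = 3.622 mg/L.
Travel time t = 13.0·1000 / 0.90 = 14440 s = 4.012 h.
Half-life 7.91 h → k = ln 2 / 7.91 = 0.08763 h⁻¹ = 2.103 d⁻¹.
First-order decay: C = 3.622·exp(−k·t) = 3.622·0.7036 = 2.548 mg/L.

2.55 mg/L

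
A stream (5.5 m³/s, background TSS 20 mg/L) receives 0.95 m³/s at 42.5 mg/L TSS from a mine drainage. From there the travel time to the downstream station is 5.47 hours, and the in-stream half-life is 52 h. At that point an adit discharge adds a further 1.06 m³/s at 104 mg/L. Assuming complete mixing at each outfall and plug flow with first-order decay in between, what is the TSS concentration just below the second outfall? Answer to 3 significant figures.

Flow-weighted average: C = (5.500·20.00 + 0.9500·42.50) / 6.450 = 150.4/6.450 = 23.31 mg/L; combined flow 6.450 m³/s.
Half-life 52 h → k = ln 2 / 52 = 0.01333 h⁻¹ = 0.3199 d⁻¹.
Decay over the reach: 23.31·exp(−kt) = 23.31·0.9297 = 21.67 mg/L.
Second outfall: C = (6.450·21.67 + 1.060·104.0)/7.510 = 33.29 mg/L.

33.3 mg/L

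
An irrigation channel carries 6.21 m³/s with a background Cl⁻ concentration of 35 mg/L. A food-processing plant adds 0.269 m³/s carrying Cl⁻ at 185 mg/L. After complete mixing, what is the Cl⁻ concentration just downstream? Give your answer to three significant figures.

Conservation of mass: C = (6.210·35.00 + 0.2690·185.0) / 6.479 = 267.1/6.479 = 41.23 mg/L.

41.2 mg/L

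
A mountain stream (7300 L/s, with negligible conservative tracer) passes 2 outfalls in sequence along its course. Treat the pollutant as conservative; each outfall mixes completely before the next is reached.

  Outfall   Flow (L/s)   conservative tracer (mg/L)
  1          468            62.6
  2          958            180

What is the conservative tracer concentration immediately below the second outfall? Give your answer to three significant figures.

23.1 mg/L

After outfall 1: Q = 7300 + 468.0 = 7768 L/s; C = (7300·0 + 468.0·62.60)/7768 = 3.771 mg/L.
After outfall 2: Q = 7768 + 958.0 = 8726 L/s; C = (7768·3.771 + 958.0·180.0)/8726 = 23.12 mg/L.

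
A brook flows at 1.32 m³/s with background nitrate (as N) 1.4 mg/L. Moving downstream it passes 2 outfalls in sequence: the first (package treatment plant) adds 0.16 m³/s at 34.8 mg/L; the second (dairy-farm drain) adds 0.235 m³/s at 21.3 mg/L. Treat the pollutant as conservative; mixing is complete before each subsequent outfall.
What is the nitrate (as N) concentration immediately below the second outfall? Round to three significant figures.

Outfall 1: combined Q = 1.480 m³/s; C = (1.320·1.400 + 0.1600·34.80)/1.480 = 5.011 mg/L.
Outfall 2: combined Q = 1.715 m³/s; C = (1.480·5.011 + 0.2350·21.30)/1.715 = 7.243 mg/L.

7.24 mg/L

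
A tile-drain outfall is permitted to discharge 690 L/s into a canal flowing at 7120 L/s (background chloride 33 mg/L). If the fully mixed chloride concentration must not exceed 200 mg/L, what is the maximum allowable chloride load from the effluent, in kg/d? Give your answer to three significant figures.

115000 kg/d

Mass balance at the limit: 7120·33.00 + 690.0·Cₑ = 7810·200 → Cₑ = 1923 mg/L.
690.0 L/s = 0.6900 m³/s. Load = 0.6900 m³/s × 1923 g/m³ × 86 400 s/d = 114700 kg/d.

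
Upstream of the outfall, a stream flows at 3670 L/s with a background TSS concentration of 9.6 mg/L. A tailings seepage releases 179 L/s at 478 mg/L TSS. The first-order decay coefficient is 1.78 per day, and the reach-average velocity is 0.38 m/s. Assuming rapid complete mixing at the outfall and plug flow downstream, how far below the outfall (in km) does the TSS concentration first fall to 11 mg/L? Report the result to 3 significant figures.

Flow-weighted average: C = (3670·9.600 + 179.0·478.0) / 3849 = 120800/3849 = 31.38 mg/L.
Set 31.38·exp(−k·t) = 11 → t = ln(31.38/11)/k = 50890 s = 14.14 h.
Distance = v·t = 0.38·50890 = 19340 m = 19.34 km.

19.3 km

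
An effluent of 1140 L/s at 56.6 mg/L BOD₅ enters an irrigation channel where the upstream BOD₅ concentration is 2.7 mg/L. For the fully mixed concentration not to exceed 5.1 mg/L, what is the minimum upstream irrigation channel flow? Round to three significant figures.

24500 L/s

Set C_mix = 5.1: (Q·2.700 + 1140·56.60) / (Q + 1140) = 5.1
→ Q = 1140·(56.60 − 5.1)/(5.1 − 2.700) = 24460 L/s.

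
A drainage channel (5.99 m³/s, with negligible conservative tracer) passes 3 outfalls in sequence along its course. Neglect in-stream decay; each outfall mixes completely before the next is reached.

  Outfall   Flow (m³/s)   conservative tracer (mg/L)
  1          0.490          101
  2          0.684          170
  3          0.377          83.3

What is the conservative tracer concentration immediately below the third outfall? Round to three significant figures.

Outfall 1: combined Q = 6.480 m³/s; C = (5.990·0 + 0.4900·101.0)/6.480 = 7.637 mg/L.
Outfall 2: combined Q = 7.164 m³/s; C = (6.480·7.637 + 0.6840·170.0)/7.164 = 23.14 mg/L.
Outfall 3: combined Q = 7.541 m³/s; C = (7.164·23.14 + 0.3770·83.30)/7.541 = 26.15 mg/L.

26.1 mg/L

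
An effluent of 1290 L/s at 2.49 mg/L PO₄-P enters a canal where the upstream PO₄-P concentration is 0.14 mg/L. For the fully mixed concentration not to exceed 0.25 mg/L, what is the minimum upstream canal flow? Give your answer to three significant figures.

Set C_mix = 0.25: (Q·0.1400 + 1290·2.490) / (Q + 1290) = 0.25
→ Q = 1290·(2.490 − 0.25)/(0.25 − 0.1400) = 26270 L/s.

26300 L/s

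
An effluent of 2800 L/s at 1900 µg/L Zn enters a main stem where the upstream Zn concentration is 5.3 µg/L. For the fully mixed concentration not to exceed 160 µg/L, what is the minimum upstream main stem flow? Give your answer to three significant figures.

Set C_mix = 160: (Q·5.300 + 2800·1900) / (Q + 2800) = 160
→ Q = 2800·(1900 − 160)/(160 − 5.300) = 31490 L/s.

31500 L/s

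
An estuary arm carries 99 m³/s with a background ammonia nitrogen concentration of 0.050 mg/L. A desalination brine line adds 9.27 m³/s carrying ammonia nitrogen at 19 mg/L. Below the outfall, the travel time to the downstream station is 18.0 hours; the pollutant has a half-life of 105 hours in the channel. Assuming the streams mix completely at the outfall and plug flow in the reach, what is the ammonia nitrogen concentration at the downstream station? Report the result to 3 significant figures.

Mixed concentration C = ΣQC/ΣQ = (99.00·0.05000 + 9.270·19.00) / 108.3 = 181.1/108.3 = 1.672 mg/L.
Half-life 105 h → k = ln 2 / 105 = 0.006601 h⁻¹ = 0.1584 d⁻¹.
Decay over the reach: 1.672·exp(−kt) = 1.672·0.8880 = 1.485 mg/L.

1.49 mg/L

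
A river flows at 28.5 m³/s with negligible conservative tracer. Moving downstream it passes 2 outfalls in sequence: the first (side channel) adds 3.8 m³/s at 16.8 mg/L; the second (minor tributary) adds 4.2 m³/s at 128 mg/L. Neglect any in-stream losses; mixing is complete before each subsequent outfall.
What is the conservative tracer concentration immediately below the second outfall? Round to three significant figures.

16.5 mg/L

After outfall 1: Q = 28.50 + 3.800 = 32.30 m³/s; C = (28.50·0 + 3.800·16.80)/32.30 = 1.976 mg/L.
After outfall 2: Q = 32.30 + 4.200 = 36.50 m³/s; C = (32.30·1.976 + 4.200·128.0)/36.50 = 16.48 mg/L.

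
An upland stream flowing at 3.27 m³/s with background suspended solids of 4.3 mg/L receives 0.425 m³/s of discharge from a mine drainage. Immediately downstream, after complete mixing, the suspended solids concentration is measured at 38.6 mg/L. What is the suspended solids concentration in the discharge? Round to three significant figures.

Mass balance: 3.270·4.300 + 0.4250·Cₑ = 3.695·38.60
→ Cₑ = (3.695·38.60 − 3.270·4.300) / 0.4250 = 302.5 mg/L.

303 mg/L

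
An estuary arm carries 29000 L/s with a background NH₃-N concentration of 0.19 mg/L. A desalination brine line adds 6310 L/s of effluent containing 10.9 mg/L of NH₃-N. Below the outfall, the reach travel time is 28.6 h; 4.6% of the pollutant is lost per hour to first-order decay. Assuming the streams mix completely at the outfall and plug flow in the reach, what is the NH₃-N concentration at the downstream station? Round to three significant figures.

0.547 mg/L

After mixing, C = (29000·0.1900 + 6310·10.90) / 35310 = 74290/35310 = 2.104 mg/L.
4.6%/h lost → k = −ln(1 − 0.046) = 0.04709 h⁻¹.
Applying C = C₀e^(−kt): 2.104 × 0.2601 = 0.5472 mg/L.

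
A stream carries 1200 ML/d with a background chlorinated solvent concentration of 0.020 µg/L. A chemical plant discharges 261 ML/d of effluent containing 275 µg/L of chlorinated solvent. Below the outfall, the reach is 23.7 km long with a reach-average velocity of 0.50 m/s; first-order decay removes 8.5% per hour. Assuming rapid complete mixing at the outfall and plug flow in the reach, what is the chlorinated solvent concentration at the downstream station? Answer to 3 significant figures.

Conservation of mass: C = (1200·0.02000 + 261.0·275.0) / 1461 = 71800/1461 = 49.14 µg/L.
Travel time t = 23.7·1000 / 0.50 = 47400 s = 13.17 h.
8.5%/h lost → k = −ln(1 − 0.085) = 0.08883 h⁻¹.
Decay over the reach: 49.14·exp(−kt) = 49.14·0.3105 = 15.26 µg/L.

15.3 µg/L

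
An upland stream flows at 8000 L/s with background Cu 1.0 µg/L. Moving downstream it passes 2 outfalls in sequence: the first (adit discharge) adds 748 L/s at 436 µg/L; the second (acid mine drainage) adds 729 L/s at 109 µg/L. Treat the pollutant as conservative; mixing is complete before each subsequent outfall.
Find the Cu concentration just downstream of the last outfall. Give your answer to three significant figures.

43.6 µg/L

Outfall 1: combined Q = 8748 L/s; C = (8000·1.000 + 748.0·436.0)/8748 = 38.19 µg/L.
Outfall 2: combined Q = 9477 L/s; C = (8748·38.19 + 729.0·109.0)/9477 = 43.64 µg/L.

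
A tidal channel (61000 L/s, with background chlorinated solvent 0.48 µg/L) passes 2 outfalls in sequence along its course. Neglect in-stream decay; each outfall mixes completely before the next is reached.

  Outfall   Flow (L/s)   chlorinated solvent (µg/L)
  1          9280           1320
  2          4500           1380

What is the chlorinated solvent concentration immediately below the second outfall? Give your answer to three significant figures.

247 µg/L

Below outfall 1: Q → 70280 L/s, C = (61000·0.4800 + 9280·1320)/70280 = 174.7 µg/L.
Below outfall 2: Q → 74780 L/s, C = (70280·174.7 + 4500·1380)/74780 = 247.2 µg/L.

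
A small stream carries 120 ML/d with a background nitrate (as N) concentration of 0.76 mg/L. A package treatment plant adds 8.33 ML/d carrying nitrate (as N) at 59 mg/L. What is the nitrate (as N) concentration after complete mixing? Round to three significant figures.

4.54 mg/L

After mixing, C = (120.0·0.7600 + 8.330·59.00) / 128.3 = 582.7/128.3 = 4.540 mg/L.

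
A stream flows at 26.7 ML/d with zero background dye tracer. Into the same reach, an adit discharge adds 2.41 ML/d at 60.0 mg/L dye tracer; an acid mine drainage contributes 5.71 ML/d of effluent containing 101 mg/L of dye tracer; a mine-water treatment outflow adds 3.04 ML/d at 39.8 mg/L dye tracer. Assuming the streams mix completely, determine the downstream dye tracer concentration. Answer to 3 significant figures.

After mixing, C = (26.70·0 + 2.410·60.00 + 5.710·101.0 + 3.040·39.80) / 37.86 = 842.3/37.86 = 22.25 mg/L.

22.2 mg/L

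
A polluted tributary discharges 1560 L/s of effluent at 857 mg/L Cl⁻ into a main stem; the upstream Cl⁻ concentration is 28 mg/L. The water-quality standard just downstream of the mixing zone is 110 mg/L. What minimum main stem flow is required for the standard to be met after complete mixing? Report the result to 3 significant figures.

14200 L/s

Set C_mix = 110: (Q·28.00 + 1560·857.0) / (Q + 1560) = 110
→ Q = 1560·(857.0 − 110)/(110 − 28.00) = 14210 L/s.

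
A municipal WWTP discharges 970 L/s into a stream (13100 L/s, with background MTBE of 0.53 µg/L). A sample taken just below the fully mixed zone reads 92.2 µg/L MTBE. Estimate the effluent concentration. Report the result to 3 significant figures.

1330 µg/L

Mass balance: 13100·0.5300 + 970.0·Cₑ = 14070·92.20
→ Cₑ = (14070·92.20 − 13100·0.5300) / 970.0 = 1330 µg/L.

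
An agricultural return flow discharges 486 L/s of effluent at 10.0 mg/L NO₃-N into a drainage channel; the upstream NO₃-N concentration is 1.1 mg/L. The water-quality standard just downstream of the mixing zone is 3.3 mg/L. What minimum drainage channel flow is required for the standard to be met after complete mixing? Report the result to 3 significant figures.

1480 L/s

Set C_mix = 3.3: (Q·1.100 + 486.0·10.00) / (Q + 486.0) = 3.3
→ Q = 486.0·(10.00 − 3.3)/(3.3 − 1.100) = 1480 L/s.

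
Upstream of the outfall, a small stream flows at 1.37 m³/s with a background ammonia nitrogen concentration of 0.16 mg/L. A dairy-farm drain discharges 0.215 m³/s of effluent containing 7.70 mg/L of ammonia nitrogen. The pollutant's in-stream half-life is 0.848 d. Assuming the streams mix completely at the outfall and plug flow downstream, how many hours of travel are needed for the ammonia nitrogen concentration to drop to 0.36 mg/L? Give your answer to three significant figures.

Mass balance: C = (1.370·0.1600 + 0.2150·7.700) / 1.585 = 1.875/1.585 = 1.183 mg/L.
Half-life 0.848 d → k = ln 2 / 0.848 = 0.8174 d⁻¹.
1.183·exp(−k·t) = 0.36 → t = ln(1.183/0.36)/k = 125700 s = 34.93 h.

34.9 h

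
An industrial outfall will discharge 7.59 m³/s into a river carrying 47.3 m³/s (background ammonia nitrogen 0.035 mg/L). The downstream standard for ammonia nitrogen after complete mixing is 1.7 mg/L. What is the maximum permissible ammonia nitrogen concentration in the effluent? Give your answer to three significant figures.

At the limit, (Qr·Cr + Qe·Cₑ)/(Qr + Qe) = 1.7:
Cₑ = (54.89·1.7 − 47.30·0.03500) / 7.590 = 12.08 mg/L.

12.1 mg/L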